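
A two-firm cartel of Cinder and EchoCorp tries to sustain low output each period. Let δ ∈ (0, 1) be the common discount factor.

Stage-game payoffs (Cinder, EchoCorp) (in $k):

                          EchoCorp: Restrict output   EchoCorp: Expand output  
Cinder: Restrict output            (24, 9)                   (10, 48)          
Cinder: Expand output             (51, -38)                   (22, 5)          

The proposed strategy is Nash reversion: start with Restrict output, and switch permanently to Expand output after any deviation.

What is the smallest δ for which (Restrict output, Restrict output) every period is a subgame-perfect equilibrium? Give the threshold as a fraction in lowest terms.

27/29

For Cinder: deviation gain 51−24 = 27, per-period punishment loss 24−22 = 2. IC gives δ ≥ 27/29.
For EchoCorp: gain 39, loss 4 per period, so δ ≥ 39/43.
The tighter constraint is Cinder's, so cooperation needs δ ≥ 27/29.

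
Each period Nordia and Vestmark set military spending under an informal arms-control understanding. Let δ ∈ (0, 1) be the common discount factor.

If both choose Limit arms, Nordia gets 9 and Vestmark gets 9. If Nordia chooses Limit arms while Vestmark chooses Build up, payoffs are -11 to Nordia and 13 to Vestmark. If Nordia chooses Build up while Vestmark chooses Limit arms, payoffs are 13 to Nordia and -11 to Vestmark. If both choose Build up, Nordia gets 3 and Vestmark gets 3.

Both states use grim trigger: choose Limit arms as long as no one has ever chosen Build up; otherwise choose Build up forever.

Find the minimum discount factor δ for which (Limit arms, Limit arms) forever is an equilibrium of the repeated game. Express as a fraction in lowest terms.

2/5

Cooperation forever yields 9 each period: 9/(1−δ).
Deviating yields 13 once, then 3 forever: 13 + 3δ/(1−δ).
No profitable deviation requires 9/(1−δ) ≥ 13 + 3δ/(1−δ).
Multiplying by (1−δ): 9 ≥ 13(1−δ) + 3δ = 13 − 10δ.
So 10δ ≥ 4, i.e. δ ≥ 4/10 = 2/5.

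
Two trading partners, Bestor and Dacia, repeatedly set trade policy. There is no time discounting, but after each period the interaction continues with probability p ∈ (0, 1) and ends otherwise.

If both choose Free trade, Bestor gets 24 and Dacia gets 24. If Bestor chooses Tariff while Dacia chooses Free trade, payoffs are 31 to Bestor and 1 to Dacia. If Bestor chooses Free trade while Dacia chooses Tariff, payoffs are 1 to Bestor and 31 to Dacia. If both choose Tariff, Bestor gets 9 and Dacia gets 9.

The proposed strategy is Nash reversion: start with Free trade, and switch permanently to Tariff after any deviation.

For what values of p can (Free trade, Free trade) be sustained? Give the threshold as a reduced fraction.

With no time discounting, the continuation probability p plays the role of the discount factor.
Grim-trigger IC: 24/(1−p) ≥ 31 + 9p/(1−p) ⇒ p ≥ (31−24)/(31−9) = 7/22.

7/22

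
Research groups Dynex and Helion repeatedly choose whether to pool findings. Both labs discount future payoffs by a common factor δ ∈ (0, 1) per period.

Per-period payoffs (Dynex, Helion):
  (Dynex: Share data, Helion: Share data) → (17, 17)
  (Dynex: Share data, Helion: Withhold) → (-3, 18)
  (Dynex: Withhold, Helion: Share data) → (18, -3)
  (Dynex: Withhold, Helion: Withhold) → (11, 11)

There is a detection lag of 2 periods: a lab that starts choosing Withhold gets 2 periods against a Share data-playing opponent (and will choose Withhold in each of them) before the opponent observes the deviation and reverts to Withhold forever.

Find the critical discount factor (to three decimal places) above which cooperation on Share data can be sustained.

0.378

The best deviation is to choose Withhold for all 2 undetected periods, earning 18 each, then 11 forever once detected.
Deviation value: 18(1−δ^2)/(1−δ) + 11δ^2/(1−δ); cooperation value: 17/(1−δ).
IC: 17 ≥ 18(1−δ^2) + 11δ^2 = 18 − 7δ^2.
So δ^2 ≥ 1/7, giving δ ≥ (1/7)^(1/2) ≈ 0.378.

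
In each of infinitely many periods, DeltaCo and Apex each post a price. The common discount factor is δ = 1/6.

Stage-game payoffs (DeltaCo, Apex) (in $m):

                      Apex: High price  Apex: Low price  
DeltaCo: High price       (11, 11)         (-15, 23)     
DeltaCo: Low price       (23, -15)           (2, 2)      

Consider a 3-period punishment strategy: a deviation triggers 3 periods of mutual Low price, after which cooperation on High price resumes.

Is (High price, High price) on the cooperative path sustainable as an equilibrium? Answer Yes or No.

Comparing payoff streams over the 4 periods until play realigns: cooperate → 11(1+δ+…+δ^3); deviate → 23 + 2(δ+…+δ^3).
Cooperation is sustained iff (11−2)(δ+…+δ^3) ≥ 23−11.
δ+…+δ^3 = 1/6·(1−(1/6)^3)/(1−1/6) = 0.1991, and (23−11)/(11−2) = 1.3333.
0.1991 < 1.3333, so cooperation is not sustainable.

No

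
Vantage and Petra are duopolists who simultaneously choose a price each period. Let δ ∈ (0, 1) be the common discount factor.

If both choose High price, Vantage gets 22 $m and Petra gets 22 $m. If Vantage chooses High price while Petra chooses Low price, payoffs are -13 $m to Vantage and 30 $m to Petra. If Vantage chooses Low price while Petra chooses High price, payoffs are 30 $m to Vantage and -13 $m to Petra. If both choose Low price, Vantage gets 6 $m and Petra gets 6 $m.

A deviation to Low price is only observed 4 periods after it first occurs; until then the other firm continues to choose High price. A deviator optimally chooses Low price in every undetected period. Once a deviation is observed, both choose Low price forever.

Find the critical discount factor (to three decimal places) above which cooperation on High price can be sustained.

0.760

A deviator earns 30 for 4 periods, then 6 forever; cooperating earns 22 forever. Multiplying the IC by (1−δ):
22 ≥ 30(1−δ^4) + 6δ^4, so 24·δ^4 ≥ 8 and δ^4 ≥ 1/3.
δ ≥ (1/3)^(1/4) ≈ 0.760.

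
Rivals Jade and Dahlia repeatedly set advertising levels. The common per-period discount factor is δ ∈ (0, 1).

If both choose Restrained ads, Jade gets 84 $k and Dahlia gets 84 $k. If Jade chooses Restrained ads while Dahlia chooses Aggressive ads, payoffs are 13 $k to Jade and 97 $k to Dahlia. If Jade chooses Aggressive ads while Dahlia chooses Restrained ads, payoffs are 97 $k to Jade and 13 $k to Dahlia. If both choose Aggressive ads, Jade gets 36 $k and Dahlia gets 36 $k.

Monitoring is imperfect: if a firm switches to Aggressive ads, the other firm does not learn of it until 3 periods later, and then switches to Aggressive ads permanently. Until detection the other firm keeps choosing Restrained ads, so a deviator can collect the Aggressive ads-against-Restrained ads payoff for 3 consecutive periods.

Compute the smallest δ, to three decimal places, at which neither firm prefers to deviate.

A deviator earns 97 for 3 periods, then 36 forever; cooperating earns 84 forever. Multiplying the IC by (1−δ):
84 ≥ 97(1−δ^3) + 36δ^3, so 61·δ^3 ≥ 13 and δ^3 ≥ 13/61.
δ ≥ (13/61)^(1/3) ≈ 0.597.

0.597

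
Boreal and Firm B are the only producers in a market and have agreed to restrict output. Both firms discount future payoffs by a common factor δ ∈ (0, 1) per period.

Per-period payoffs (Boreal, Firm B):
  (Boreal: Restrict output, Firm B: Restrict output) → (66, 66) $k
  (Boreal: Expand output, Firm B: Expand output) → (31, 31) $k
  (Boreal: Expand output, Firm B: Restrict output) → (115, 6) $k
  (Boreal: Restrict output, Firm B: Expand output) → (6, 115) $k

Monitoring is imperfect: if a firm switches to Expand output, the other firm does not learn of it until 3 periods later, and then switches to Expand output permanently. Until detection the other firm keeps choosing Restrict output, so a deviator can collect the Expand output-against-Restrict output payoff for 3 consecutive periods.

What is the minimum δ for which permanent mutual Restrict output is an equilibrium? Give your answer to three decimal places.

0.836

A deviator earns 115 for 3 periods, then 31 forever; cooperating earns 66 forever. Multiplying the IC by (1−δ):
66 ≥ 115(1−δ^3) + 31δ^3, so 84·δ^3 ≥ 49 and δ^3 ≥ 7/12.
δ ≥ (7/12)^(1/3) ≈ 0.836.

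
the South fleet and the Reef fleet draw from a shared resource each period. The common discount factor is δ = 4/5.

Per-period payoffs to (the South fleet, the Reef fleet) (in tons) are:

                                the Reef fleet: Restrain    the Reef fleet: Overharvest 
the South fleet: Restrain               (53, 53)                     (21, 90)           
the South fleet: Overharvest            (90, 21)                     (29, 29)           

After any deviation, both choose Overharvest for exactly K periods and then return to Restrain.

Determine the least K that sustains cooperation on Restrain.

3

No profitable deviation requires (53−29)(δ+…+δ^K) ≥ 90−53, i.e. δ+…+δ^K ≥ 37/24 ≈ 1.5417.
With δ = 4/5, the partial sums are K=1: 0.8000, K=2: 1.4400, K=3: 1.9520.
K = 3 is the first length at which the sum reaches 1.5417.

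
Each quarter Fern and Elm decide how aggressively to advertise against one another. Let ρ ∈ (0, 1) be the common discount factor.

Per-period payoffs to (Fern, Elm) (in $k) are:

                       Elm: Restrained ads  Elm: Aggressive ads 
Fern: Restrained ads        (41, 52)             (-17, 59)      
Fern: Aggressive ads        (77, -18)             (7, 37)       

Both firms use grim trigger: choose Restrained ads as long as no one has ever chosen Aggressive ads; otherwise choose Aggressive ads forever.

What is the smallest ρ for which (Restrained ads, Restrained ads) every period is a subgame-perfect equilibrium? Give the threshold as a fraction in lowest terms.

Fern's threshold: (77−41)/(77−7) = 18/35.
Elm's threshold: (59−52)/(59−37) = 7/22.
18/35 > 7/22, so Fern binds and ρ* = 18/35.

18/35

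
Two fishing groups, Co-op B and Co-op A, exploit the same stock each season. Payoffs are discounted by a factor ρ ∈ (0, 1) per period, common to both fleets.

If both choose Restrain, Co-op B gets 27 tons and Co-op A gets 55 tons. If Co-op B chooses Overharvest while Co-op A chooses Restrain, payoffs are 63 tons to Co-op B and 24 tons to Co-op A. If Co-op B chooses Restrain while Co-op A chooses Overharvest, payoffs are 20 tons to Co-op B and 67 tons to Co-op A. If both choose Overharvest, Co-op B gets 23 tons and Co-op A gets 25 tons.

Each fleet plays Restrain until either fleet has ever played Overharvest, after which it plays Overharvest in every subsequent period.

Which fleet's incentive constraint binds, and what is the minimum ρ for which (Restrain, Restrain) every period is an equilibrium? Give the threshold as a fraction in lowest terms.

Co-op B; ρ ≥ 9/10

Co-op B: cooperation gives 27 each period; deviation gives 63 once then 23 forever.
  27/(1−ρ) ≥ 63 + 23ρ/(1−ρ) ⇒ ρ ≥ 36/40 = 9/10.
Co-op A: cooperation gives 55 each period; deviation gives 67 once then 25 forever.
  ρ ≥ 12/42 = 2/7.
Both must hold, so the binding constraint is Co-op B's: ρ ≥ 9/10.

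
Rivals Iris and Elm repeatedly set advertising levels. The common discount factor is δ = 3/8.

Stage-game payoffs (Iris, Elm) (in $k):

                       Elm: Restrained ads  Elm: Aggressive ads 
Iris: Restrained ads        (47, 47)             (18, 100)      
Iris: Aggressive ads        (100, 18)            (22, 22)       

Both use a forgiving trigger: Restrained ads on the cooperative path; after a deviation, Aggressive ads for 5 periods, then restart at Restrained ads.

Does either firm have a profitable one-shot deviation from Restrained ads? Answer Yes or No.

Yes

IC: δ+…+δ^5 ≥ (100−47)/(47−22) = 53/25.
At δ = 3/8: partial sum = 0.5956 < 2.1200. Cooperation not sustainable.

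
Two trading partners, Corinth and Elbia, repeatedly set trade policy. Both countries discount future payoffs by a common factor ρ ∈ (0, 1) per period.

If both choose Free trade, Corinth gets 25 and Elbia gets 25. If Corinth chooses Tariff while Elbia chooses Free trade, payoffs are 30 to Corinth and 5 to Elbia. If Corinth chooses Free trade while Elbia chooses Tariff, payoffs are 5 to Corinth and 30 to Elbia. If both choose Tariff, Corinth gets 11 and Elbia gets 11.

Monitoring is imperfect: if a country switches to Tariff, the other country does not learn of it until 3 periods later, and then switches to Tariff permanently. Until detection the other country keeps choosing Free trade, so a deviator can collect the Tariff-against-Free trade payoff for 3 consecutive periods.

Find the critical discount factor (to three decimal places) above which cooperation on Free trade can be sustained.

0.641

The best deviation is to choose Tariff for all 3 undetected periods, earning 30 each, then 11 forever once detected.
Deviation value: 30(1−ρ^3)/(1−ρ) + 11ρ^3/(1−ρ); cooperation value: 25/(1−ρ).
IC: 25 ≥ 30(1−ρ^3) + 11ρ^3 = 30 − 19ρ^3.
So ρ^3 ≥ 5/19, giving ρ ≥ (5/19)^(1/3) ≈ 0.641.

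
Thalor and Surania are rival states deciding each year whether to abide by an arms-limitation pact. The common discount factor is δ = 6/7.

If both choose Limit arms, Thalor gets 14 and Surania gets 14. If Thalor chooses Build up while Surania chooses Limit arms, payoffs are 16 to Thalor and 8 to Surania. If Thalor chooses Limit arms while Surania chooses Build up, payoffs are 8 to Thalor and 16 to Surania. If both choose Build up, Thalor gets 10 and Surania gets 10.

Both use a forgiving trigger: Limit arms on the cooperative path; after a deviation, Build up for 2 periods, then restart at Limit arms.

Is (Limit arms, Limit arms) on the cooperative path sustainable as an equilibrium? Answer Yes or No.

Yes

IC: δ+…+δ^2 ≥ (16−14)/(14−10) = 1/2.
At δ = 6/7: partial sum = 1.5918 ≥ 0.5000. Cooperation sustainable.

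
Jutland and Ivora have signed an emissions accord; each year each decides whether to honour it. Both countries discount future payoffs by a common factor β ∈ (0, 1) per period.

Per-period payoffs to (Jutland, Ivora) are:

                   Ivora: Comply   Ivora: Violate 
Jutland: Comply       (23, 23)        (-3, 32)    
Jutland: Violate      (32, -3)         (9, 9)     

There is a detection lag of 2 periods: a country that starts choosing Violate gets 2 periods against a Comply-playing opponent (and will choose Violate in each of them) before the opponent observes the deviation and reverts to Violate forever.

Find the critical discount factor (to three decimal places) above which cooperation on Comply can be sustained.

0.626

The best deviation is to choose Violate for all 2 undetected periods, earning 32 each, then 9 forever once detected.
Deviation value: 32(1−β^2)/(1−β) + 9β^2/(1−β); cooperation value: 23/(1−β).
IC: 23 ≥ 32(1−β^2) + 9β^2 = 32 − 23β^2.
So β^2 ≥ 9/23, giving β ≥ (9/23)^(1/2) ≈ 0.626.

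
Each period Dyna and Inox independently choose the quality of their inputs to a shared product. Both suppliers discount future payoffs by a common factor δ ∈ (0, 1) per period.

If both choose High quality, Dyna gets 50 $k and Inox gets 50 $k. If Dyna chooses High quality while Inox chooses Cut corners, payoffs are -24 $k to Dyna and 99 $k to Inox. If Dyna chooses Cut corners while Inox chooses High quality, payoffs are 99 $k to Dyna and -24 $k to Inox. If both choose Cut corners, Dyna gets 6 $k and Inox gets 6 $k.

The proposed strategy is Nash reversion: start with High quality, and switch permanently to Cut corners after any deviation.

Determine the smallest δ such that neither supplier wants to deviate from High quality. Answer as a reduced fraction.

49/93

One-period gain from deviating is 99 − 50 = 49. The loss is 50 − 6 = 44 in every subsequent period, with present value 44·δ/(1−δ).
Deviation is unprofitable when 44·δ/(1−δ) ≥ 49, i.e. δ/(1−δ) ≥ 49/44.
Equivalently δ ≥ 49/(49+44) = 49/93.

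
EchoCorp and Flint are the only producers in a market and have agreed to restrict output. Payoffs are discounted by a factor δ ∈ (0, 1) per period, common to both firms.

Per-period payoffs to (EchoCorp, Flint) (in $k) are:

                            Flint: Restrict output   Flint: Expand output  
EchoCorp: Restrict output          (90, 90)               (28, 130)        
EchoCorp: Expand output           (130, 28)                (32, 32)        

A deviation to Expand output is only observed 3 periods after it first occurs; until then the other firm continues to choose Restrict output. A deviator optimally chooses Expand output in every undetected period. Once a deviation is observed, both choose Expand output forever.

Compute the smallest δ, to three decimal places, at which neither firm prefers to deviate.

A deviator earns 130 for 3 periods, then 32 forever; cooperating earns 90 forever. Multiplying the IC by (1−δ):
90 ≥ 130(1−δ^3) + 32δ^3, so 98·δ^3 ≥ 40 and δ^3 ≥ 20/49.
δ ≥ (20/49)^(1/3) ≈ 0.742.

0.742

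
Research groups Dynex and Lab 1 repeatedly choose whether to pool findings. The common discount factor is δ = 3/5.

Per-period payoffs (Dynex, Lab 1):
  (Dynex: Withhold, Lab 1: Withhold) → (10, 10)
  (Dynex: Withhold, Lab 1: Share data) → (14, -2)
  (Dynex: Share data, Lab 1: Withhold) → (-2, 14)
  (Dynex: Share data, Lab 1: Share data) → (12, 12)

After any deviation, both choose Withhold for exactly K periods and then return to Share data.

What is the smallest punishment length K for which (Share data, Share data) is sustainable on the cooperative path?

3

No profitable deviation requires (12−10)(δ+…+δ^K) ≥ 14−12, i.e. δ+…+δ^K ≥ 1 ≈ 1.0000.
With δ = 3/5, the partial sums are K=1: 0.6000, K=2: 0.9600, K=3: 1.1760.
K = 3 is the first length at which the sum reaches 1.0000.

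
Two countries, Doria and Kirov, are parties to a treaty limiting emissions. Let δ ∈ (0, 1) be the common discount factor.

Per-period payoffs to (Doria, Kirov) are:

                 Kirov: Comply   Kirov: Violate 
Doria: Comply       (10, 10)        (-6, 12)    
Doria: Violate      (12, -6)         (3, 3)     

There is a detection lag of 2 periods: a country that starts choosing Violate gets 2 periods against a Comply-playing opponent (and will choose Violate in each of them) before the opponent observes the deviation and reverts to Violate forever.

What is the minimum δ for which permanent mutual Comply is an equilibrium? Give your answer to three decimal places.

Deviating for the 2 undetected periods gains 12−10 = 2 per period over cooperation, then loses 10−3 = 7 per period forever once punishment starts.
Gain: 2(1 + δ + … + δ^1); loss: 7·δ^2/(1−δ).
No profitable deviation ⇔ 2(1−δ^2) ≤ 7·δ^2, i.e. δ^2 ≥ 2/(2+7) = 2/9.
Hence δ ≥ (2/9)^(1/2) ≈ 0.471.

0.471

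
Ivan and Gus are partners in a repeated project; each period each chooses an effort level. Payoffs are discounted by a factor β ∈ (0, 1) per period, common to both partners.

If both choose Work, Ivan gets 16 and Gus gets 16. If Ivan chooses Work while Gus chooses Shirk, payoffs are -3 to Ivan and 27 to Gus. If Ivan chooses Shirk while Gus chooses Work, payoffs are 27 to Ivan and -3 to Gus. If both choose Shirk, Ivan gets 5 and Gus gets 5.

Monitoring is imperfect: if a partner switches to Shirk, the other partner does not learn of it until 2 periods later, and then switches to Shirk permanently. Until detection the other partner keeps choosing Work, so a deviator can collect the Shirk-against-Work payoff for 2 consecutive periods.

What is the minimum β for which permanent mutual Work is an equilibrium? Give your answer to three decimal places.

0.707

A deviator earns 27 for 2 periods, then 5 forever; cooperating earns 16 forever. Multiplying the IC by (1−β):
16 ≥ 27(1−β^2) + 5β^2, so 22·β^2 ≥ 11 and β^2 ≥ 1/2.
β ≥ (1/2)^(1/2) ≈ 0.707.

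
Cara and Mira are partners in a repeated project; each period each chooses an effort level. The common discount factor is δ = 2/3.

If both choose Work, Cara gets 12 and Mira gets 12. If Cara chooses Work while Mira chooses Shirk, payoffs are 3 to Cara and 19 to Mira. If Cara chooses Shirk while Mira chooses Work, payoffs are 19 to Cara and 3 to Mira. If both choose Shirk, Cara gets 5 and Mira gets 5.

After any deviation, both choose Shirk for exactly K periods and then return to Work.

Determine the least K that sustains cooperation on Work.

2

IC: δ(1−δ^K)/(1−δ) ≥ (19−12)/(12−5) = 1.
With δ = 2/3: need 1 − δ^K ≥ 1·(1−2/3)/(2/3), i.e. δ^K ≤ 0.5000.
Since (2/3)^1 = 0.6667 and (2/3)^2 = 0.4444, the smallest such K is 2.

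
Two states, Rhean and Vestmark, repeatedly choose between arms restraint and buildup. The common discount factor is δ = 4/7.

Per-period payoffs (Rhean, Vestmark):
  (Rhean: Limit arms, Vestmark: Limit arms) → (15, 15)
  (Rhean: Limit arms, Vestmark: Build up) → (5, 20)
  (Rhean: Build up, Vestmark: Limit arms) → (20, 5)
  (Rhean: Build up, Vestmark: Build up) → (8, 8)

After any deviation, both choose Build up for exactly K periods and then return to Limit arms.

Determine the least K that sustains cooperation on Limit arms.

2

Need Σ_{k=1}^{K} δ^k ≥ (20−15)/(15−8) = 0.7143 at δ = 4/7.
At K = 1 the sum is 0.5714 < 0.7143; at K = 2 it is 0.8980 ≥ 0.7143.
So the minimum punishment length is K = 2.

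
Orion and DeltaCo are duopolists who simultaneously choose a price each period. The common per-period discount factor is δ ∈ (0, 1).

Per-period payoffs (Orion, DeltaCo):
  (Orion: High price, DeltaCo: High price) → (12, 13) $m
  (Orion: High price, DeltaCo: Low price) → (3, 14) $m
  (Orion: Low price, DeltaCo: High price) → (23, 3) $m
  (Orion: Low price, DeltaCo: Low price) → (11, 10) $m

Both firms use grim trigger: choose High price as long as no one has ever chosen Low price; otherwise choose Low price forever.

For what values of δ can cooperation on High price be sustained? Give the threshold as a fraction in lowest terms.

11/12

Orion: cooperation gives 12 each period; deviation gives 23 once then 11 forever.
  12/(1−δ) ≥ 23 + 11δ/(1−δ) ⇒ δ ≥ 11/12.
DeltaCo: cooperation gives 13 each period; deviation gives 14 once then 10 forever.
  δ ≥ 1/4.
Both must hold, so the binding constraint is Orion's: δ ≥ 11/12.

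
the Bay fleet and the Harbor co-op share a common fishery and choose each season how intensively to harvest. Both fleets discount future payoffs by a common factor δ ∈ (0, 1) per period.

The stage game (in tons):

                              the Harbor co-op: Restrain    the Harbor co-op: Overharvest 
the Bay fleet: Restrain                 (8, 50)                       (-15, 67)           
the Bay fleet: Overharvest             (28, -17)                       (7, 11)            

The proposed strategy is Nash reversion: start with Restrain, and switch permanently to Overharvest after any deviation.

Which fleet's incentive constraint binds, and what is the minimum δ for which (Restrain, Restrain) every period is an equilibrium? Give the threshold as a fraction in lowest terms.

the Bay fleet; δ ≥ 20/21

For the Bay fleet: deviation gain 28−8 = 20, per-period punishment loss 8−7 = 1. IC gives δ ≥ 20/21.
For the Harbor co-op: gain 17, loss 39 per period, so δ ≥ 17/56.
The tighter constraint is the Bay fleet's, so cooperation needs δ ≥ 20/21.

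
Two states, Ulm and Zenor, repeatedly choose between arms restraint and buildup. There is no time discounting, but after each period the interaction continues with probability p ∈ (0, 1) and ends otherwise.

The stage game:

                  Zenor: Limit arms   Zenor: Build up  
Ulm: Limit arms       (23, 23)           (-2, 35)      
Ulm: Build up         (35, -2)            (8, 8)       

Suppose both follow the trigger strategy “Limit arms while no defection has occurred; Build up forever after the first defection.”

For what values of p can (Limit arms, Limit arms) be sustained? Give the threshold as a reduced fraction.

4/9

Expected cooperation value is 23 + p·23 + p²·23 + … = 23/(1−p); deviation gives 35 + p·8/(1−p).
23 ≥ 35(1−p) + 8p ⇒ 27p ≥ 12 ⇒ p ≥ 12/27 = 4/9.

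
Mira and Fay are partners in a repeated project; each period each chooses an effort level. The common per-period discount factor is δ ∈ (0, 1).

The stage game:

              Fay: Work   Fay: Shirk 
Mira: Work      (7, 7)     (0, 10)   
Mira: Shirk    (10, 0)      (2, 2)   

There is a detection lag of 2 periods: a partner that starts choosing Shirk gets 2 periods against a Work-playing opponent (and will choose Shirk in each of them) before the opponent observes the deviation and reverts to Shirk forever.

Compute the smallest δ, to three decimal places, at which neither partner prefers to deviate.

0.612

A deviator earns 10 for 2 periods, then 2 forever; cooperating earns 7 forever. Multiplying the IC by (1−δ):
7 ≥ 10(1−δ^2) + 2δ^2, so 8·δ^2 ≥ 3 and δ^2 ≥ 3/8.
δ ≥ (3/8)^(1/2) ≈ 0.612.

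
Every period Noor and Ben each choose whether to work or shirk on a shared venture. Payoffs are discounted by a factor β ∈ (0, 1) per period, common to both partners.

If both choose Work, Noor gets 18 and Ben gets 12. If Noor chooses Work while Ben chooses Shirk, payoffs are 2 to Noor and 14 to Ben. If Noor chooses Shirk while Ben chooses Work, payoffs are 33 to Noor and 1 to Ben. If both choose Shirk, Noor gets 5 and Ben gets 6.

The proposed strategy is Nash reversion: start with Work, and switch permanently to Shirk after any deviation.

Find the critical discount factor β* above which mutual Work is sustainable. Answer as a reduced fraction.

15/28

Noor's threshold: (33−18)/(33−5) = 15/28.
Ben's threshold: (14−12)/(14−6) = 1/4.
15/28 > 1/4, so Noor binds and β* = 15/28.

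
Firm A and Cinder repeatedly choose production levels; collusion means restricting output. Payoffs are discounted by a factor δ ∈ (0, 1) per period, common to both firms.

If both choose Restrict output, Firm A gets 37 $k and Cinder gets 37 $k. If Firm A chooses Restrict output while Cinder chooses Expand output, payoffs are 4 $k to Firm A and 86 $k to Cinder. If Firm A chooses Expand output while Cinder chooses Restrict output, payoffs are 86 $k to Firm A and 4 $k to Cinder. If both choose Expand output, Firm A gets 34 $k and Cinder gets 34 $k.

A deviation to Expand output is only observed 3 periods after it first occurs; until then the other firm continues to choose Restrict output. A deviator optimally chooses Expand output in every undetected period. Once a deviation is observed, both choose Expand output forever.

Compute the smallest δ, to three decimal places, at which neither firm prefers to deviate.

0.980

A deviator earns 86 for 3 periods, then 34 forever; cooperating earns 37 forever. Multiplying the IC by (1−δ):
37 ≥ 86(1−δ^3) + 34δ^3, so 52·δ^3 ≥ 49 and δ^3 ≥ 49/52.
δ ≥ (49/52)^(1/3) ≈ 0.980.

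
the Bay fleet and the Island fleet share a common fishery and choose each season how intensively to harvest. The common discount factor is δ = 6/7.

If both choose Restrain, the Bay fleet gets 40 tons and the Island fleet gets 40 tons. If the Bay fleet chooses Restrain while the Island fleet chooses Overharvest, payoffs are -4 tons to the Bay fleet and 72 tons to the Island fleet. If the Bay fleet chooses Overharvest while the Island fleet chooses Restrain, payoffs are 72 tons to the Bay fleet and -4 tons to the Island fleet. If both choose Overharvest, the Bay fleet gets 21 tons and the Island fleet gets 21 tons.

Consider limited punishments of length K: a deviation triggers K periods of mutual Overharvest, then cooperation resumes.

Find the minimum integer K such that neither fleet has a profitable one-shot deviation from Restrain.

No profitable deviation requires (40−21)(δ+…+δ^K) ≥ 72−40, i.e. δ+…+δ^K ≥ 32/19 ≈ 1.6842.
With δ = 6/7, the partial sums are K=1: 0.8571, K=2: 1.5918, K=3: 2.2216.
K = 3 is the first length at which the sum reaches 1.6842.

3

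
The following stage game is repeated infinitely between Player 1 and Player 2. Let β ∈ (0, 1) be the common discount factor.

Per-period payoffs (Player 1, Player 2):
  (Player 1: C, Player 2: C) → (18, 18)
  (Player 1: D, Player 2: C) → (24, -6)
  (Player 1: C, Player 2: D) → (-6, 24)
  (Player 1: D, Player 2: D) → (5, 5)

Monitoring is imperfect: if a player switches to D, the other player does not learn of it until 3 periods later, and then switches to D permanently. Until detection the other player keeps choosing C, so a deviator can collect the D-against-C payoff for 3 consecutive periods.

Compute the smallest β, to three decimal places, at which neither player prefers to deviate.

0.681

A deviator earns 24 for 3 periods, then 5 forever; cooperating earns 18 forever. Multiplying the IC by (1−β):
18 ≥ 24(1−β^3) + 5β^3, so 19·β^3 ≥ 6 and β^3 ≥ 6/19.
β ≥ (6/19)^(1/3) ≈ 0.681.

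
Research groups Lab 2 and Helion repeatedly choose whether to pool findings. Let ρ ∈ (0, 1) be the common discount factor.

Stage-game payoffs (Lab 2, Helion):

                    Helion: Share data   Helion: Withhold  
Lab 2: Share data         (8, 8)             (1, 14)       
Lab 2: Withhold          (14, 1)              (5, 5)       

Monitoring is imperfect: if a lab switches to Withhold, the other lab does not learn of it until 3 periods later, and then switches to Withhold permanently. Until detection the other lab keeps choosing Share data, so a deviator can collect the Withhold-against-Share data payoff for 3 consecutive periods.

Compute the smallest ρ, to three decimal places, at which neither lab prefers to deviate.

0.874

The best deviation is to choose Withhold for all 3 undetected periods, earning 14 each, then 5 forever once detected.
Deviation value: 14(1−ρ^3)/(1−ρ) + 5ρ^3/(1−ρ); cooperation value: 8/(1−ρ).
IC: 8 ≥ 14(1−ρ^3) + 5ρ^3 = 14 − 9ρ^3.
So ρ^3 ≥ 6/9 = 2/3, giving ρ ≥ (2/3)^(1/3) ≈ 0.874.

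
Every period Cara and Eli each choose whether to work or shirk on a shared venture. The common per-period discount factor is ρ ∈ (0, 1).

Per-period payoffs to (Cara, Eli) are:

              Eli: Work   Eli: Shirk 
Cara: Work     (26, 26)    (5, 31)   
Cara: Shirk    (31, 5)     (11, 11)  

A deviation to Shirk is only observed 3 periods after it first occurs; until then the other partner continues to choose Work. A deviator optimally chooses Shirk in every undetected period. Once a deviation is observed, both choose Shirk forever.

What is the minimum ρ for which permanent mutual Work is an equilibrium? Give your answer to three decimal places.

A deviator earns 31 for 3 periods, then 11 forever; cooperating earns 26 forever. Multiplying the IC by (1−ρ):
26 ≥ 31(1−ρ^3) + 11ρ^3, so 20·ρ^3 ≥ 5 and ρ^3 ≥ 1/4.
ρ ≥ (1/4)^(1/3) ≈ 0.630.

0.630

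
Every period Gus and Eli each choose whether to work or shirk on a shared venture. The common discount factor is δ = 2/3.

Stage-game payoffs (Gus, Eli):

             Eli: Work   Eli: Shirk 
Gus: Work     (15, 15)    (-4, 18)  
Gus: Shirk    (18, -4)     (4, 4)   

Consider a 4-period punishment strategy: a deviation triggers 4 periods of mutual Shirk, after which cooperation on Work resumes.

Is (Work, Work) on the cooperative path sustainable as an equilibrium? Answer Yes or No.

A one-shot deviation gives 18 now, then 4 for 4 periods, then back to 15.
Gain from deviating: (18−15) today; loss: (15−4) in each of the next 4 periods.
No-deviation condition: (15−4)(δ+…+δ^4) ≥ 18−15, i.e. δ+…+δ^4 ≥ 3/11.
At δ = 2/3: δ+…+δ^4 = 1.6049 ≥ 0.2727.
So cooperation is sustainable.

Yes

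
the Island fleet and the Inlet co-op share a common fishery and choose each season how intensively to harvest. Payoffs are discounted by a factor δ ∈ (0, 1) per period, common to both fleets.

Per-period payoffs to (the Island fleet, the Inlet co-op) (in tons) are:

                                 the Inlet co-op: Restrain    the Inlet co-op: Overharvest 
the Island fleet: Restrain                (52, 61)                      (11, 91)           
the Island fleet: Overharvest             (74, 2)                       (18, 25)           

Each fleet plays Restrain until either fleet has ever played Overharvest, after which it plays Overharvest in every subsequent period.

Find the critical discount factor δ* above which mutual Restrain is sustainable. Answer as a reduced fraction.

5/11

the Island fleet: cooperation gives 52 each period; deviation gives 74 once then 18 forever.
  52/(1−δ) ≥ 74 + 18δ/(1−δ) ⇒ δ ≥ 22/56 = 11/28.
the Inlet co-op: cooperation gives 61 each period; deviation gives 91 once then 25 forever.
  δ ≥ 30/66 = 5/11.
Both must hold, so the binding constraint is the Inlet co-op's: δ ≥ 5/11.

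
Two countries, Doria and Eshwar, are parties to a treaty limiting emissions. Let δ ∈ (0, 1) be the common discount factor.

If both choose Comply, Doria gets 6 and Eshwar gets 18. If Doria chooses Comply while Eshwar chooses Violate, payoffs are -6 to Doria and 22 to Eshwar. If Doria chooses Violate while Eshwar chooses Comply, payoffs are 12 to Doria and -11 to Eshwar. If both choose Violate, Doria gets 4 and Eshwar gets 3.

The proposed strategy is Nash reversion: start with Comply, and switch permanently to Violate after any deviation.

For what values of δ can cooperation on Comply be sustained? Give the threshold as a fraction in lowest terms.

3/4

For Doria: deviation gain 12−6 = 6, per-period punishment loss 6−4 = 2. IC gives δ ≥ 6/8 = 3/4.
For Eshwar: gain 4, loss 15 per period, so δ ≥ 4/19.
The tighter constraint is Doria's, so cooperation needs δ ≥ 3/4.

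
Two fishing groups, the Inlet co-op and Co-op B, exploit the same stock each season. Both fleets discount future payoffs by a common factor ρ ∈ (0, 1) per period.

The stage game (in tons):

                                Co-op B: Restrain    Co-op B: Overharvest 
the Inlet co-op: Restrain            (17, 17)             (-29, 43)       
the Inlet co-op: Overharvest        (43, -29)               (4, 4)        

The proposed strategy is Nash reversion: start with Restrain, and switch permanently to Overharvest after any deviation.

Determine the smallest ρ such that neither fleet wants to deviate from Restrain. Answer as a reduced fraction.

2/3

17/(1−ρ) ≥ 43 + 4ρ/(1−ρ)
17 ≥ 43 − 39ρ
ρ ≥ 26/39 = 2/3.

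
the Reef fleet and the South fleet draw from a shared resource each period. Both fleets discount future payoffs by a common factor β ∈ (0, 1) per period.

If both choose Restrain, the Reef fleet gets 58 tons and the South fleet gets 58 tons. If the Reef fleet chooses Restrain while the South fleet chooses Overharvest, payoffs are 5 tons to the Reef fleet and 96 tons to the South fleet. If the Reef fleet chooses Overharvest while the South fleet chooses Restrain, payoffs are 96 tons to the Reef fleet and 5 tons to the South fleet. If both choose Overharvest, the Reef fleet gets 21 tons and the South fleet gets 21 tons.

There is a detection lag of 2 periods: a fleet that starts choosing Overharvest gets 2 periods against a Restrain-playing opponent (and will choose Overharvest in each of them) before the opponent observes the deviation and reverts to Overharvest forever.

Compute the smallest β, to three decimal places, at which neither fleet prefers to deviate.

0.712

The best deviation is to choose Overharvest for all 2 undetected periods, earning 96 each, then 21 forever once detected.
Deviation value: 96(1−β^2)/(1−β) + 21β^2/(1−β); cooperation value: 58/(1−β).
IC: 58 ≥ 96(1−β^2) + 21β^2 = 96 − 75β^2.
So β^2 ≥ 38/75, giving β ≥ (38/75)^(1/2) ≈ 0.712.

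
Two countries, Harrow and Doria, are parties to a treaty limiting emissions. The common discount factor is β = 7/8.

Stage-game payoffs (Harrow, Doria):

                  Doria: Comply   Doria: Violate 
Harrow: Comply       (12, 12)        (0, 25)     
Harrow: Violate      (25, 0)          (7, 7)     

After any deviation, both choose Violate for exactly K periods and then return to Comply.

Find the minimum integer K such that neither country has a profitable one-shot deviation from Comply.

IC: β(1−β^K)/(1−β) ≥ (25−12)/(12−7) = 13/5.
With β = 7/8: need 1 − β^K ≥ 13/5·(1−7/8)/(7/8), i.e. β^K ≤ 0.6286.
Since (7/8)^3 = 0.6699 and (7/8)^4 = 0.5862, the smallest such K is 4.

4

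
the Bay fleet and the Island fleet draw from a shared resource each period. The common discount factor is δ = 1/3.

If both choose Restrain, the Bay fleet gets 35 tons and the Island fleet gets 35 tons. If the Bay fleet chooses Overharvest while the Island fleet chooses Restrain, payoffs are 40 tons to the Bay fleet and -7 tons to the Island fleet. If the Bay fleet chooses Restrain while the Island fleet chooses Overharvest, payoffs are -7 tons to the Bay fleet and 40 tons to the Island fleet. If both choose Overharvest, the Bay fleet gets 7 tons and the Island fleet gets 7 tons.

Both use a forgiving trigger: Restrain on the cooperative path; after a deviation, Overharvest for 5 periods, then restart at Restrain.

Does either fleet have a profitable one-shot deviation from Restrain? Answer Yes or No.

No

IC: δ+…+δ^5 ≥ (40−35)/(35−7) = 5/28.
At δ = 1/3: partial sum = 0.4979 ≥ 0.1786. Cooperation sustainable.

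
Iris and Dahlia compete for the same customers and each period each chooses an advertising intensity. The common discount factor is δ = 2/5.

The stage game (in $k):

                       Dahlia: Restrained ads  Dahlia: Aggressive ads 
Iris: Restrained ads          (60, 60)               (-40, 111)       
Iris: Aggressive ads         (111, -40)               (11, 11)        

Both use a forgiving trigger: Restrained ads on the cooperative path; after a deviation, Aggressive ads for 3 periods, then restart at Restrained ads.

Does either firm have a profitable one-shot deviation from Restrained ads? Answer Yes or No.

Yes

IC: δ+…+δ^3 ≥ (111−60)/(60−11) = 51/49.
At δ = 2/5: partial sum = 0.6240 < 1.0408. Cooperation not sustainable.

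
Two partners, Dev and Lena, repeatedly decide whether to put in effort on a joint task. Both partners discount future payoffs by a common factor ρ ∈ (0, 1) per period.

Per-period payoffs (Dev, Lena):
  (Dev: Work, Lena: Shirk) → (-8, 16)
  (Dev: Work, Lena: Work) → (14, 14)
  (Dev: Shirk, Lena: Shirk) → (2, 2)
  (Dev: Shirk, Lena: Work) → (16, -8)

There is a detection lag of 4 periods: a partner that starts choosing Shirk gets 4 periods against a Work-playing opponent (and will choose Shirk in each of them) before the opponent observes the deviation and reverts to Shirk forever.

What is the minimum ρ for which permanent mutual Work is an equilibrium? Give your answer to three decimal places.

0.615

Deviating for the 4 undetected periods gains 16−14 = 2 per period over cooperation, then loses 14−2 = 12 per period forever once punishment starts.
Gain: 2(1 + ρ + … + ρ^3); loss: 12·ρ^4/(1−ρ).
No profitable deviation ⇔ 2(1−ρ^4) ≤ 12·ρ^4, i.e. ρ^4 ≥ 2/(2+12) = 1/7.
Hence ρ ≥ (1/7)^(1/4) ≈ 0.615.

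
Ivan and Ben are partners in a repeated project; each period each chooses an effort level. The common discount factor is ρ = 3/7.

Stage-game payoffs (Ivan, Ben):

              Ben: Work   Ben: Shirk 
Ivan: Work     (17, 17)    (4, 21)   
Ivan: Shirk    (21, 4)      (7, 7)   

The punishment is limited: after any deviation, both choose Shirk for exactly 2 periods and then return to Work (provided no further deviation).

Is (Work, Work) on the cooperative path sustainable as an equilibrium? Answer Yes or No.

Comparing payoff streams over the 3 periods until play realigns: cooperate → 17(1+ρ+…+ρ^2); deviate → 21 + 7(ρ+…+ρ^2).
Cooperation is sustained iff (17−7)(ρ+…+ρ^2) ≥ 21−17.
ρ+…+ρ^2 = 3/7·(1−(3/7)^2)/(1−3/7) = 0.6122, and (21−17)/(17−7) = 0.4000.
0.6122 ≥ 0.4000, so cooperation is sustainable.

Yes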